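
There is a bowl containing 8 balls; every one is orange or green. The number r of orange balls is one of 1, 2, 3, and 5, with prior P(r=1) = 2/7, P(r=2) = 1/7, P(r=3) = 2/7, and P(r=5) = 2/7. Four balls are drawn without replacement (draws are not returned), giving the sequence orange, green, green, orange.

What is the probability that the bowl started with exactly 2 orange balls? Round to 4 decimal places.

Compute the likelihood of the observed sequence for each case: P(data | r = 1) = (1/8)(7/7)(6/6)(0/5) = 0; P(data | r = 2) = (2/8)(6/7)(5/6)(1/5) = 1/28; P(data | r = 3) = (3/8)(5/7)(4/6)(2/5) = 1/14; P(data | r = 5) = (5/8)(3/7)(2/6)(4/5) = 1/14.
The prior-weighted likelihoods are 2/7 · 0 = 0, 1/7 · 1/28 = 1/196, 2/7 · 1/14 = 1/49, 2/7 · 1/14 = 1/49; summing to 9/196.
By Bayes' rule, P(r = 2 | data) = (1/196) / (9/196) = 1/9.

0.1111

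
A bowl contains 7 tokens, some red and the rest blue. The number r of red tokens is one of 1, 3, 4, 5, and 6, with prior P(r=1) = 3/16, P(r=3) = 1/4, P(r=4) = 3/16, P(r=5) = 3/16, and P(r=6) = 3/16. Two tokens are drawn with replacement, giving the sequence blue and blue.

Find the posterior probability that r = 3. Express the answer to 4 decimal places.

0.2991

The likelihood of the observed sequence under each hypothesis: P(data | r = 1) = (6/7)(6/7) = 36/49; P(data | r = 3) = (4/7)(4/7) = 16/49; P(data | r = 4) = (3/7)(3/7) = 9/49; P(data | r = 5) = (2/7)(2/7) = 4/49; P(data | r = 6) = (1/7)(1/7) = 1/49.
Multiplying each by its prior: 3/16 · 36/49 = 27/196, 1/4 · 16/49 = 4/49, 3/16 · 9/49 = 27/784, 3/16 · 4/49 = 3/196, 3/16 · 1/49 = 3/784; summing to 107/392.
Hence P(r = 3 | data) = (4/49) / (107/392) = 32/107.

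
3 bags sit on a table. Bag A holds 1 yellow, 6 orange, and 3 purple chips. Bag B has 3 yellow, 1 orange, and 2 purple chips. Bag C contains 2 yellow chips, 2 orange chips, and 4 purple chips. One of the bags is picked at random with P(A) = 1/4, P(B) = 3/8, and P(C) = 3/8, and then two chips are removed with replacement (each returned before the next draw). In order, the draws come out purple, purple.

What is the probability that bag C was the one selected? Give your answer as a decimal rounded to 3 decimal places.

0.594

The likelihood of the observed sequence under each hypothesis: P(data | bag A) = (3/10)(3/10) = 0.09; P(data | bag B) = (2/6)(2/6) = 0.11111; P(data | bag C) = (4/8)(4/8) = 0.25.
Weighting by the prior gives 1/4 · 0.09 = 0.0225, 3/8 · 0.11111 = 0.041667, 3/8 · 0.25 = 0.09375; summing to 0.15792.
Therefore the posterior P(bag C | data) = (0.09375) / (0.15792) = 0.59367.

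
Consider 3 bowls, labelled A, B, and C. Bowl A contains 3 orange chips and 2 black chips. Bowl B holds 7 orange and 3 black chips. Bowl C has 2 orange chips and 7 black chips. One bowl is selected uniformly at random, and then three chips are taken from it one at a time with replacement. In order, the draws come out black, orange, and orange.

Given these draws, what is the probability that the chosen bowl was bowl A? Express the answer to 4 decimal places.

For each hypothesis, P(data | H) works out to: P(data | bowl A) = (2/5)(3/5)(3/5) = 0.144; P(data | bowl B) = (3/10)(7/10)(7/10) = 0.147; P(data | bowl C) = (7/9)(2/9)(2/9) = 0.038409.
Multiplying each by its prior: 1/3 · 0.144 = 0.048, 1/3 · 0.147 = 0.049, 1/3 · 0.038409 = 0.012803; with total 0.1098.
Hence P(bowl A | data) = (0.048) / (0.1098) = 0.43715.

0.4371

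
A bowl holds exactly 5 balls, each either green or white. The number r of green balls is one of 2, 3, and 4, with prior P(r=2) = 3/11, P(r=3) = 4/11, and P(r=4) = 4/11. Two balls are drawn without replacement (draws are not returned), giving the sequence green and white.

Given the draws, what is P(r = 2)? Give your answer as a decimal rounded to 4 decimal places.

0.3103

The likelihood of the observed sequence under each hypothesis: P(data | r = 2) = (2/5)(3/4) = 3/10; P(data | r = 3) = (3/5)(2/4) = 3/10; P(data | r = 4) = (4/5)(1/4) = 1/5.
The prior-weighted likelihoods are 3/11 · 3/10 = 9/110, 4/11 · 3/10 = 6/55, 4/11 · 1/5 = 4/55; summing to 29/110.
By Bayes' rule, P(r = 2 | data) = (9/110) / (29/110) = 9/29.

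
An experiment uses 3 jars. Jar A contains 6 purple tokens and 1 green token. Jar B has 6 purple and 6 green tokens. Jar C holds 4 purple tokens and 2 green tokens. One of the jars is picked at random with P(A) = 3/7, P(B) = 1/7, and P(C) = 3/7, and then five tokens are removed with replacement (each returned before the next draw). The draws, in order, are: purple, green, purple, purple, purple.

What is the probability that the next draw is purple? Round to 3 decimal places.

0.751

For each hypothesis, P(data | H) works out to: P(data | jar A) = (6/7)(1/7)(6/7)(6/7)(6/7) = 0.077111; P(data | jar B) = (6/12)(6/12)(6/12)(6/12)(6/12) = 0.03125; P(data | jar C) = (4/6)(2/6)(4/6)(4/6)(4/6) = 0.065844.
Weighting by the prior gives 3/7 · 0.077111 = 0.033047, 1/7 · 0.03125 = 0.0044643, 3/7 · 0.065844 = 0.028219; summing to 0.06573.
Normalising, the posterior is P(jar A | data) = 0.50277, P(jar B | data) = 0.067918, P(jar C | data) = 0.42931.
The predictive probability is P(purple next | data) = (6/7)(0.50277) + (1/2)(0.067918) + (2/3)(0.42931) = 0.75111.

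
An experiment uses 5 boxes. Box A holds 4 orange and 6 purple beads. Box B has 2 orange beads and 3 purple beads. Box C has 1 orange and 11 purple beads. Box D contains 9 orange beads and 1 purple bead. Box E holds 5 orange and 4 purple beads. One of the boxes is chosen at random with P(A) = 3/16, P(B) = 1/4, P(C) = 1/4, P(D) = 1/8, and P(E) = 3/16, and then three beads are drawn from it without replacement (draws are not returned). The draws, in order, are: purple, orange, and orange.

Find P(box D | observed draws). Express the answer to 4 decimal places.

0.1453

The likelihood of the observed sequence under each hypothesis: P(data | box A) = (6/10)(4/9)(3/8) = 0.1; P(data | box B) = (3/5)(2/4)(1/3) = 0.1; P(data | box C) = (11/12)(1/11)(0/10) = 0; P(data | box D) = (1/10)(9/9)(8/8) = 0.1; P(data | box E) = (4/9)(5/8)(4/7) = 0.15873.
Weighting by the prior gives 3/16 · 0.1 = 0.01875, 1/4 · 0.1 = 0.025, 1/4 · 0 = 0, 1/8 · 0.1 = 0.0125, 3/16 · 0.15873 = 0.029762; summing to 0.086012.
So P(box D | data) = (0.0125) / (0.086012) = 0.14533.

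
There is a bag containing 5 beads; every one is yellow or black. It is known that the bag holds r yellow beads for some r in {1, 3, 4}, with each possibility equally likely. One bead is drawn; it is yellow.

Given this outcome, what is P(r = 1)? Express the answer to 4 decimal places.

Compute the likelihood of this draw for each case: P(data | r = 1) = (1/5) = 1/5; P(data | r = 3) = (3/5) = 3/5; P(data | r = 4) = (4/5) = 4/5.
The prior-weighted likelihoods are 1/3 · 1/5 = 1/15, 1/3 · 3/5 = 1/5, 1/3 · 4/5 = 4/15; with total 8/15.
Hence P(r = 1 | data) = (1/15) / (8/15) = 1/8.

0.1250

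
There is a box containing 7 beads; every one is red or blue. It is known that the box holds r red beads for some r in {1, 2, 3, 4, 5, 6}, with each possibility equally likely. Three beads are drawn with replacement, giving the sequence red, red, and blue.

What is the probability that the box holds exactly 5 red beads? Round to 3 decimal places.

0.255

For each hypothesis, P(data | H) works out to: P(data | r = 1) = (1/7)(1/7)(6/7) = 0.017493; P(data | r = 2) = (2/7)(2/7)(5/7) = 0.058309; P(data | r = 3) = (3/7)(3/7)(4/7) = 0.10496; P(data | r = 4) = (4/7)(4/7)(3/7) = 0.13994; P(data | r = 5) = (5/7)(5/7)(2/7) = 0.14577; P(data | r = 6) = (6/7)(6/7)(1/7) = 0.10496.
Weighting by the prior gives 1/6 · 0.017493 = 0.0029155, 1/6 · 0.058309 = 0.0097182, 1/6 · 0.10496 = 0.017493, 1/6 · 0.13994 = 0.023324, 1/6 · 0.14577 = 0.024295, 1/6 · 0.10496 = 0.017493; summing to 0.095238.
Therefore the posterior P(r = 5 | data) = (0.024295) / (0.095238) = 0.2551.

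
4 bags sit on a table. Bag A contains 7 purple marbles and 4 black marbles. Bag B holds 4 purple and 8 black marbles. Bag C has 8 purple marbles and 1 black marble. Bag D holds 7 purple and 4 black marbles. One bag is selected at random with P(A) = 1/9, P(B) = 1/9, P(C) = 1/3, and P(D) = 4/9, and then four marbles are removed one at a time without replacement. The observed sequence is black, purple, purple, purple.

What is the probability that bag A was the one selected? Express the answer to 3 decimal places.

0.121

For each hypothesis, P(data | H) works out to: P(data | bag A) = (4/11)(7/10)(6/9)(5/8) = 0.10606; P(data | bag B) = (8/12)(4/11)(3/10)(2/9) = 0.016162; P(data | bag C) = (1/9)(8/8)(7/7)(6/6) = 0.11111; P(data | bag D) = (4/11)(7/10)(6/9)(5/8) = 0.10606.
Weighting by the prior gives 1/9 · 0.10606 = 0.011785, 1/9 · 0.016162 = 0.0017957, 1/3 · 0.11111 = 0.037037, 4/9 · 0.10606 = 0.047138; these sum to 0.097755.
Hence P(bag A | data) = (0.011785) / (0.097755) = 0.12055.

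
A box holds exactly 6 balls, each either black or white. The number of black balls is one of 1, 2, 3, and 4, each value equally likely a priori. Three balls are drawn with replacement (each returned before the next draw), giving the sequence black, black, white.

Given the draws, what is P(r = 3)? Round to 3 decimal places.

0.338

Under each hypothesis, the probability of the observed sequence is: P(data | r = 1) = (1/6)(1/6)(5/6) = 5/216; P(data | r = 2) = (2/6)(2/6)(4/6) = 2/27; P(data | r = 3) = (3/6)(3/6)(3/6) = 1/8; P(data | r = 4) = (4/6)(4/6)(2/6) = 4/27.
Multiplying each by its prior: 1/4 · 5/216 = 5/864, 1/4 · 2/27 = 1/54, 1/4 · 1/8 = 1/32, 1/4 · 4/27 = 1/27; these sum to 5/54.
Hence P(r = 3 | data) = (1/32) / (5/54) = 27/80.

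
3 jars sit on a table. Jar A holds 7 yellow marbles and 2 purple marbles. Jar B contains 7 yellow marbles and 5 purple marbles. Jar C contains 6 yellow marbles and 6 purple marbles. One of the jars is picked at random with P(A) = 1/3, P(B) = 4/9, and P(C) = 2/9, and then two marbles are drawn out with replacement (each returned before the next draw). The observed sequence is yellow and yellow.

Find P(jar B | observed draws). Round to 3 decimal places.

The likelihood of the observed sequence under each hypothesis: P(data | jar A) = (7/9)(7/9) = 49/81; P(data | jar B) = (7/12)(7/12) = 49/144; P(data | jar C) = (6/12)(6/12) = 1/4.
Weighting by the prior gives 1/3 · 49/81 = 49/243, 4/9 · 49/144 = 49/324, 2/9 · 1/4 = 1/18; with total 397/972.
So P(jar B | data) = (49/324) / (397/972) = 147/397.

0.370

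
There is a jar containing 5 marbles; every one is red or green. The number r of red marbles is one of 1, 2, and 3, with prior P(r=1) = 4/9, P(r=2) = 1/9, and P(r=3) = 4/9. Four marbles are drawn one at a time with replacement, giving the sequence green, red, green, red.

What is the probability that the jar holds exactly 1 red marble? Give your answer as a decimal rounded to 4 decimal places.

Compute the likelihood of the observed sequence for each case: P(data | r = 1) = (4/5)(1/5)(4/5)(1/5) = 0.0256; P(data | r = 2) = (3/5)(2/5)(3/5)(2/5) = 0.0576; P(data | r = 3) = (2/5)(3/5)(2/5)(3/5) = 0.0576.
The prior-weighted likelihoods are 4/9 · 0.0256 = 0.011378, 1/9 · 0.0576 = 0.0064, 4/9 · 0.0576 = 0.0256; summing to 0.043378.
Therefore the posterior P(r = 1 | data) = (0.011378) / (0.043378) = 0.2623.

0.2623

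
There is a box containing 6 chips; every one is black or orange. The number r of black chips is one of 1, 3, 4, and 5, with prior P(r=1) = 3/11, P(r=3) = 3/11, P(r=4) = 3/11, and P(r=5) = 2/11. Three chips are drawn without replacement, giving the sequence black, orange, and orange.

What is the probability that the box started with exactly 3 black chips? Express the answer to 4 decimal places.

Compute the likelihood of the observed sequence for each case: P(data | r = 1) = (1/6)(5/5)(4/4) = 1/6; P(data | r = 3) = (3/6)(3/5)(2/4) = 3/20; P(data | r = 4) = (4/6)(2/5)(1/4) = 1/15; P(data | r = 5) = (5/6)(1/5)(0/4) = 0.
Weighting by the prior gives 3/11 · 1/6 = 1/22, 3/11 · 3/20 = 9/220, 3/11 · 1/15 = 1/55, 2/11 · 0 = 0; summing to 23/220.
So P(r = 3 | data) = (9/220) / (23/220) = 9/23.

0.3913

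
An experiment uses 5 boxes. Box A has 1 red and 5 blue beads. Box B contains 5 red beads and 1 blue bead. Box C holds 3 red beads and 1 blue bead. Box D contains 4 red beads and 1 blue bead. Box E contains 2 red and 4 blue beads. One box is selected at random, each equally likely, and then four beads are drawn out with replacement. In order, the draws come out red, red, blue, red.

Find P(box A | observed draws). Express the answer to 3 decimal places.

The likelihood of the observed sequence under each hypothesis: P(data | box A) = (1/6)(1/6)(5/6)(1/6) = 0.003858; P(data | box B) = (5/6)(5/6)(1/6)(5/6) = 0.096451; P(data | box C) = (3/4)(3/4)(1/4)(3/4) = 0.10547; P(data | box D) = (4/5)(4/5)(1/5)(4/5) = 0.1024; P(data | box E) = (2/6)(2/6)(4/6)(2/6) = 0.024691.
The prior-weighted likelihoods are 1/5 · 0.003858 = 0.0007716, 1/5 · 0.096451 = 0.01929, 1/5 · 0.10547 = 0.021094, 1/5 · 0.1024 = 0.02048, 1/5 · 0.024691 = 0.0049383; with total 0.066574.
Hence P(box A | data) = (0.0007716) / (0.066574) = 0.01159.

0.012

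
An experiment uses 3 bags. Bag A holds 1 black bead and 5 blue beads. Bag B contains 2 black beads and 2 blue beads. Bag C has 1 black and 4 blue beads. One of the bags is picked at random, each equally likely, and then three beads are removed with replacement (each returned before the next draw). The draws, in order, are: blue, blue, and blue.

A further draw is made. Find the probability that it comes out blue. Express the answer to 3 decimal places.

0.785

For each hypothesis, P(data | H) works out to: P(data | bag A) = (5/6)(5/6)(5/6) = 0.5787; P(data | bag B) = (2/4)(2/4)(2/4) = 0.125; P(data | bag C) = (4/5)(4/5)(4/5) = 0.512.
The prior-weighted likelihoods are 1/3 · 0.5787 = 0.1929, 1/3 · 0.125 = 0.041667, 1/3 · 0.512 = 0.17067; with total 0.40523.
Normalising, the posterior is P(bag A | data) = 0.47602, P(bag B | data) = 0.10282, P(bag C | data) = 0.42116.
So P(blue next | data) = Σ P(blue next | H) P(H | data) = (5/6)(0.47602) + (1/2)(0.10282) + (4/5)(0.42116) = 0.78502.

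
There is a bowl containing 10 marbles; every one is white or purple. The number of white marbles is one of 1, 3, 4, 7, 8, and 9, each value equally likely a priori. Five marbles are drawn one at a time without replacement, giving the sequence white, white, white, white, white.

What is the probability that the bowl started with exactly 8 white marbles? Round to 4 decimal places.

Under each hypothesis, the probability of the observed sequence is: P(data | r = 1) = (1/10)(0/9) = 0; P(data | r = 3) = (3/10)(2/9)(1/8)(0/7) = 0; P(data | r = 4) = (4/10)(3/9)(2/8)(1/7)(0/6) = 0; P(data | r = 7) = (7/10)(6/9)(5/8)(4/7)(3/6) = 1/12; P(data | r = 8) = (8/10)(7/9)(6/8)(5/7)(4/6) = 2/9; P(data | r = 9) = (9/10)(8/9)(7/8)(6/7)(5/6) = 1/2.
Weighting by the prior gives 1/6 · 0 = 0, 1/6 · 0 = 0, 1/6 · 0 = 0, 1/6 · 1/12 = 1/72, 1/6 · 2/9 = 1/27, 1/6 · 1/2 = 1/12; with total 29/216.
Hence P(r = 8 | data) = (1/27) / (29/216) = 8/29.

0.2759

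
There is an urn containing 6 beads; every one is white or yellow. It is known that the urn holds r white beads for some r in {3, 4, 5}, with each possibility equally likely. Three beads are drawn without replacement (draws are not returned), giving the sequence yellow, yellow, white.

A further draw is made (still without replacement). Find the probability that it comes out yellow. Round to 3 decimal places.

0.231

For each hypothesis, P(data | H) works out to: P(data | r = 3) = (3/6)(2/5)(3/4) = 3/20; P(data | r = 4) = (2/6)(1/5)(4/4) = 1/15; P(data | r = 5) = (1/6)(0/5) = 0.
The prior-weighted likelihoods are 1/3 · 3/20 = 1/20, 1/3 · 1/15 = 1/45, 1/3 · 0 = 0; with total 13/180.
The posterior is then P(r = 3 | data) = 9/13, P(r = 4 | data) = 4/13, P(r = 5 | data) = 0.
The predictive probability is P(yellow next | data) = (1/3)(9/13) + (0)(4/13) = 3/13.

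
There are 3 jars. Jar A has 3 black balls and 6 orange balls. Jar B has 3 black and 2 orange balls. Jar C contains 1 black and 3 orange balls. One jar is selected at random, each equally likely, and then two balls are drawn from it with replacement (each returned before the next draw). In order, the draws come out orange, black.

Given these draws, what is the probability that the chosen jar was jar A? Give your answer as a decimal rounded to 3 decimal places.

0.342

Under each hypothesis, the probability of the observed sequence is: P(data | jar A) = (6/9)(3/9) = 0.22222; P(data | jar B) = (2/5)(3/5) = 0.24; P(data | jar C) = (3/4)(1/4) = 0.1875.
Multiplying each by its prior: 1/3 · 0.22222 = 0.074074, 1/3 · 0.24 = 0.08, 1/3 · 0.1875 = 0.0625; these sum to 0.21657.
So P(jar A | data) = (0.074074) / (0.21657) = 0.34203.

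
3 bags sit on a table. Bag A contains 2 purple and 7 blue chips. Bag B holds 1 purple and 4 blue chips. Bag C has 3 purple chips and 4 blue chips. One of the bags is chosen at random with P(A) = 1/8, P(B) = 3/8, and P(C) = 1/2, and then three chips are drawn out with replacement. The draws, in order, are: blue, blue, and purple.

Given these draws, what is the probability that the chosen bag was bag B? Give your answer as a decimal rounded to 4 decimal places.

0.3561

The likelihood of the observed sequence under each hypothesis: P(data | bag A) = (7/9)(7/9)(2/9) = 0.13443; P(data | bag B) = (4/5)(4/5)(1/5) = 0.128; P(data | bag C) = (4/7)(4/7)(3/7) = 0.13994.
The prior-weighted likelihoods are 1/8 · 0.13443 = 0.016804, 3/8 · 0.128 = 0.048, 1/2 · 0.13994 = 0.069971; summing to 0.13477.
By Bayes' rule, P(bag B | data) = (0.048) / (0.13477) = 0.35615.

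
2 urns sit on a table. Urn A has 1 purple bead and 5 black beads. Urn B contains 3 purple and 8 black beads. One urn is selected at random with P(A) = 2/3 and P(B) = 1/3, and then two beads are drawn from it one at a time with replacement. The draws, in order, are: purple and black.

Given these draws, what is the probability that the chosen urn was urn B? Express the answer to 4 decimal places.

0.4166

The likelihood of the observed sequence under each hypothesis: P(data | urn A) = (1/6)(5/6) = 0.13889; P(data | urn B) = (3/11)(8/11) = 0.19835.
The prior-weighted likelihoods are 2/3 · 0.13889 = 0.092593, 1/3 · 0.19835 = 0.066116; summing to 0.15871.
Therefore the posterior P(urn B | data) = (0.066116) / (0.15871) = 0.41659.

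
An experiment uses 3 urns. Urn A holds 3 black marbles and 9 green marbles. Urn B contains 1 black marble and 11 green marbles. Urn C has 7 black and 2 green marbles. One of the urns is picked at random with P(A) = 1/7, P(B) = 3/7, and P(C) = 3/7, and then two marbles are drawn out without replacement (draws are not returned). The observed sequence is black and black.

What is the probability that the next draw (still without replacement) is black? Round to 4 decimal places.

0.6987

Compute the likelihood of the observed sequence for each case: P(data | urn A) = (3/12)(2/11) = 1/22; P(data | urn B) = (1/12)(0/11) = 0; P(data | urn C) = (7/9)(6/8) = 7/12.
Weighting by the prior gives 1/7 · 1/22 = 1/154, 3/7 · 0 = 0, 3/7 · 7/12 = 1/4; these sum to 79/308.
Normalising, the posterior is P(urn A | data) = 2/79, P(urn B | data) = 0, P(urn C | data) = 77/79.
Averaging over the posterior, P(black next | data) = (1/10)(2/79) + (5/7)(77/79) = 276/395.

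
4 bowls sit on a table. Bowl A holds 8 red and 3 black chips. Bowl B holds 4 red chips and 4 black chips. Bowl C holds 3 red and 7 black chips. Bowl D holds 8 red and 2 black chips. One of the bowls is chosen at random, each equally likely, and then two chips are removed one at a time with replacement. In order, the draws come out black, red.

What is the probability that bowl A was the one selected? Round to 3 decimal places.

0.242

Under each hypothesis, the probability of the observed sequence is: P(data | bowl A) = (3/11)(8/11) = 0.19835; P(data | bowl B) = (4/8)(4/8) = 0.25; P(data | bowl C) = (7/10)(3/10) = 0.21; P(data | bowl D) = (2/10)(8/10) = 0.16.
Weighting by the prior gives 1/4 · 0.19835 = 0.049587, 1/4 · 0.25 = 0.0625, 1/4 · 0.21 = 0.0525, 1/4 · 0.16 = 0.04; these sum to 0.20459.
Therefore the posterior P(bowl A | data) = (0.049587) / (0.20459) = 0.24238.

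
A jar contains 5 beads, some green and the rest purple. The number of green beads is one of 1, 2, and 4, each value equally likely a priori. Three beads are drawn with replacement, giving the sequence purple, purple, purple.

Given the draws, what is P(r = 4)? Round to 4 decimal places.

Under each hypothesis, the probability of the observed sequence is: P(data | r = 1) = (4/5)(4/5)(4/5) = 64/125; P(data | r = 2) = (3/5)(3/5)(3/5) = 27/125; P(data | r = 4) = (1/5)(1/5)(1/5) = 1/125.
Weighting by the prior gives 1/3 · 64/125 = 64/375, 1/3 · 27/125 = 9/125, 1/3 · 1/125 = 1/375; summing to 92/375.
Hence P(r = 4 | data) = (1/375) / (92/375) = 1/92.

0.0109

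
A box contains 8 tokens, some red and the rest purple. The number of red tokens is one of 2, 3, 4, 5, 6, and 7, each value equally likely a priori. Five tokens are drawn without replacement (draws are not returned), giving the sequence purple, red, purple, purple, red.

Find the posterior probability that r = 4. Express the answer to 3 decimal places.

0.286

Under each hypothesis, the probability of the observed sequence is: P(data | r = 2) = (6/8)(2/7)(5/6)(4/5)(1/4) = 1/28; P(data | r = 3) = (5/8)(3/7)(4/6)(3/5)(2/4) = 3/56; P(data | r = 4) = (4/8)(4/7)(3/6)(2/5)(3/4) = 3/70; P(data | r = 5) = (3/8)(5/7)(2/6)(1/5)(4/4) = 1/56; P(data | r = 6) = (2/8)(6/7)(1/6)(0/5) = 0; P(data | r = 7) = (1/8)(7/7)(0/6) = 0.
Multiplying each by its prior: 1/6 · 1/28 = 1/168, 1/6 · 3/56 = 1/112, 1/6 · 3/70 = 1/140, 1/6 · 1/56 = 1/336, 1/6 · 0 = 0, 1/6 · 0 = 0; these sum to 1/40.
So P(r = 4 | data) = (1/140) / (1/40) = 2/7.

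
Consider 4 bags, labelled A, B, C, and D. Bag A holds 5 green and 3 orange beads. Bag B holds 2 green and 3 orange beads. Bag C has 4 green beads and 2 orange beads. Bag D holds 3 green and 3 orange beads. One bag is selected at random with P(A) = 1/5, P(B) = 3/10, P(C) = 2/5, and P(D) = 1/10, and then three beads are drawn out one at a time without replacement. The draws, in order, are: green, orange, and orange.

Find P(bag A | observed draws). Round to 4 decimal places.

Compute the likelihood of the observed sequence for each case: P(data | bag A) = (5/8)(3/7)(2/6) = 0.089286; P(data | bag B) = (2/5)(3/4)(2/3) = 0.2; P(data | bag C) = (4/6)(2/5)(1/4) = 0.066667; P(data | bag D) = (3/6)(3/5)(2/4) = 0.15.
Weighting by the prior gives 1/5 · 0.089286 = 0.017857, 3/10 · 0.2 = 0.06, 2/5 · 0.066667 = 0.026667, 1/10 · 0.15 = 0.015; with total 0.11952.
So P(bag A | data) = (0.017857) / (0.11952) = 0.1494.

0.1494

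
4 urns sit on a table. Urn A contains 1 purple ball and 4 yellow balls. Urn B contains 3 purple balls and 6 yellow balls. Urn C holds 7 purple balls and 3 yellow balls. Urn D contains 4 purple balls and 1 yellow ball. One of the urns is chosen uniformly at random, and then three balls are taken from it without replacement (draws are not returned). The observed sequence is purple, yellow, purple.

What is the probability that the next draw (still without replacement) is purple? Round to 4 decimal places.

Under each hypothesis, the probability of the observed sequence is: P(data | urn A) = (1/5)(4/4)(0/3) = 0; P(data | urn B) = (3/9)(6/8)(2/7) = 1/14; P(data | urn C) = (7/10)(3/9)(6/8) = 7/40; P(data | urn D) = (4/5)(1/4)(3/3) = 1/5.
The prior-weighted likelihoods are 1/4 · 0 = 0, 1/4 · 1/14 = 1/56, 1/4 · 7/40 = 7/160, 1/4 · 1/5 = 1/20; summing to 25/224.
Normalising, the posterior is P(urn A | data) = 0, P(urn B | data) = 4/25, P(urn C | data) = 49/125, P(urn D | data) = 56/125.
The predictive probability is P(purple next | data) = (1/6)(4/25) + (5/7)(49/125) + (1)(56/125) = 283/375.

0.7547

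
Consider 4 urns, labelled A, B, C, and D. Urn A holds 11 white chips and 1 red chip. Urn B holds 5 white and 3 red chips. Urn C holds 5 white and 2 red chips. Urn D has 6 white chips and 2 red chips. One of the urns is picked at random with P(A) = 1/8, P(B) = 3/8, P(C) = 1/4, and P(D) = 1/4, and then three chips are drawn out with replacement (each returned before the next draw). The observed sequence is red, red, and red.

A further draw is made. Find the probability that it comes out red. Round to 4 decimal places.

0.3402

Compute the likelihood of the observed sequence for each case: P(data | urn A) = (1/12)(1/12)(1/12) = 0.0005787; P(data | urn B) = (3/8)(3/8)(3/8) = 0.052734; P(data | urn C) = (2/7)(2/7)(2/7) = 0.023324; P(data | urn D) = (2/8)(2/8)(2/8) = 0.015625.
Weighting by the prior gives 1/8 · 0.0005787 = 7.2338e-05, 3/8 · 0.052734 = 0.019775, 1/4 · 0.023324 = 0.0058309, 1/4 · 0.015625 = 0.0039062; these sum to 0.029585.
Dividing through by the total gives posterior P(urn A | data) = 0.0024451, P(urn B | data) = 0.66843, P(urn C | data) = 0.19709, P(urn D | data) = 0.13204.
Averaging over the posterior, P(red next | data) = (1/12)(0.0024451) + (3/8)(0.66843) + (2/7)(0.19709) + (1/4)(0.13204) = 0.34019.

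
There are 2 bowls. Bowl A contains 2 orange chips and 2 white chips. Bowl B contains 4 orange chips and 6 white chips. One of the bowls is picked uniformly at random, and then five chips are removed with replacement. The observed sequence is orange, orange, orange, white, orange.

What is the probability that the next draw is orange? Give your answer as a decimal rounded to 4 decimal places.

0.4670

Under each hypothesis, the probability of the observed sequence is: P(data | bowl A) = (2/4)(2/4)(2/4)(2/4)(2/4) = 0.03125; P(data | bowl B) = (4/10)(4/10)(4/10)(6/10)(4/10) = 0.01536.
Multiplying each by its prior: 1/2 · 0.03125 = 0.015625, 1/2 · 0.01536 = 0.00768; with total 0.023305.
Dividing through by the total gives posterior P(bowl A | data) = 0.67046, P(bowl B | data) = 0.32954.
So P(orange next | data) = Σ P(orange next | H) P(H | data) = (1/2)(0.67046) + (2/5)(0.32954) = 0.46705.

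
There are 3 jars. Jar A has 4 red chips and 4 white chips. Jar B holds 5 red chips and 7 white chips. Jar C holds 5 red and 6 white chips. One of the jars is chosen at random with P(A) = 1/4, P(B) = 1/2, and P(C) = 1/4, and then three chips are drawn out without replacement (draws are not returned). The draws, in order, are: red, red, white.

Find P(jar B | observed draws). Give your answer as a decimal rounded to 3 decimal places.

0.445

Compute the likelihood of the observed sequence for each case: P(data | jar A) = (4/8)(3/7)(4/6) = 1/7; P(data | jar B) = (5/12)(4/11)(7/10) = 7/66; P(data | jar C) = (5/11)(4/10)(6/9) = 4/33.
Multiplying each by its prior: 1/4 · 1/7 = 1/28, 1/2 · 7/66 = 7/132, 1/4 · 4/33 = 1/33; with total 5/42.
Therefore the posterior P(jar B | data) = (7/132) / (5/42) = 49/110.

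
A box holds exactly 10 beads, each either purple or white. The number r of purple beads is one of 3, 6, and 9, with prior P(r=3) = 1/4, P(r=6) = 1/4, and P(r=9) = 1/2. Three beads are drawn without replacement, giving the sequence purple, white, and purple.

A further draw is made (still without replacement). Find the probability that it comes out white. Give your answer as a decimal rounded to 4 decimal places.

0.2857

Under each hypothesis, the probability of the observed sequence is: P(data | r = 3) = (3/10)(7/9)(2/8) = 7/120; P(data | r = 6) = (6/10)(4/9)(5/8) = 1/6; P(data | r = 9) = (9/10)(1/9)(8/8) = 1/10.
Multiplying each by its prior: 1/4 · 7/120 = 7/480, 1/4 · 1/6 = 1/24, 1/2 · 1/10 = 1/20; these sum to 17/160.
The posterior is then P(r = 3 | data) = 7/51, P(r = 6 | data) = 20/51, P(r = 9 | data) = 8/17.
The predictive probability is P(white next | data) = (6/7)(7/51) + (3/7)(20/51) + (0)(8/17) = 2/7.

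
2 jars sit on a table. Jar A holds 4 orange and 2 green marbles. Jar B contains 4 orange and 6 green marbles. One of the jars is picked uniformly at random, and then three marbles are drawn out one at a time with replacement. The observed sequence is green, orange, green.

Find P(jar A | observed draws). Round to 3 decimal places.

0.340

Compute the likelihood of the observed sequence for each case: P(data | jar A) = (2/6)(4/6)(2/6) = 0.074074; P(data | jar B) = (6/10)(4/10)(6/10) = 0.144.
Multiplying each by its prior: 1/2 · 0.074074 = 0.037037, 1/2 · 0.144 = 0.072; with total 0.10904.
Therefore the posterior P(jar A | data) = (0.037037) / (0.10904) = 0.33967.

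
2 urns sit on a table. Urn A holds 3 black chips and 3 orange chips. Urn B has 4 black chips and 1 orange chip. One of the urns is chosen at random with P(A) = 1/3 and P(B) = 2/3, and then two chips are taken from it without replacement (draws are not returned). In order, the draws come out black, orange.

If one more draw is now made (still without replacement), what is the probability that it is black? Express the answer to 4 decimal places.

For each hypothesis, P(data | H) works out to: P(data | urn A) = (3/6)(3/5) = 3/10; P(data | urn B) = (4/5)(1/4) = 1/5.
The prior-weighted likelihoods are 1/3 · 3/10 = 1/10, 2/3 · 1/5 = 2/15; these sum to 7/30.
Normalising, the posterior is P(urn A | data) = 3/7, P(urn B | data) = 4/7.
The predictive probability is P(black next | data) = (1/2)(3/7) + (1)(4/7) = 11/14.

0.7857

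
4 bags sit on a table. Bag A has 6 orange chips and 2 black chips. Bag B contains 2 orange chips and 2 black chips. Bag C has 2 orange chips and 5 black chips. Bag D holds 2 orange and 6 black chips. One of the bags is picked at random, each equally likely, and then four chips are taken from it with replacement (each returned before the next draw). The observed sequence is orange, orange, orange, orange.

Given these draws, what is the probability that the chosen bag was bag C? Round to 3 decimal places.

Compute the likelihood of the observed sequence for each case: P(data | bag A) = (6/8)(6/8)(6/8)(6/8) = 0.31641; P(data | bag B) = (2/4)(2/4)(2/4)(2/4) = 0.0625; P(data | bag C) = (2/7)(2/7)(2/7)(2/7) = 0.0066639; P(data | bag D) = (2/8)(2/8)(2/8)(2/8) = 0.0039062.
Weighting by the prior gives 1/4 · 0.31641 = 0.079102, 1/4 · 0.0625 = 0.015625, 1/4 · 0.0066639 = 0.001666, 1/4 · 0.0039062 = 0.00097656; these sum to 0.097369.
Hence P(bag C | data) = (0.001666) / (0.097369) = 0.01711.

0.017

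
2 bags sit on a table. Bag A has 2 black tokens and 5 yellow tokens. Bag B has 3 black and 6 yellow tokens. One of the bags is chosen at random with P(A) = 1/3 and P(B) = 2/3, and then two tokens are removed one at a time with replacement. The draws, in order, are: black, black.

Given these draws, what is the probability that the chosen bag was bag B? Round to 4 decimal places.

0.7313

Under each hypothesis, the probability of the observed sequence is: P(data | bag A) = (2/7)(2/7) = 0.081633; P(data | bag B) = (3/9)(3/9) = 0.11111.
Weighting by the prior gives 1/3 · 0.081633 = 0.027211, 2/3 · 0.11111 = 0.074074; summing to 0.10128.
So P(bag B | data) = (0.074074) / (0.10128) = 0.73134.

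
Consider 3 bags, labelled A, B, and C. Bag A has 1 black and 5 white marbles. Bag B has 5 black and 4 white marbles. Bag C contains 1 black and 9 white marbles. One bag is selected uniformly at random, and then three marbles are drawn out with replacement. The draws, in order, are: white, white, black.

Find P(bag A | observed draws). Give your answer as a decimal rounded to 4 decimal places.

0.3776

Under each hypothesis, the probability of the observed sequence is: P(data | bag A) = (5/6)(5/6)(1/6) = 0.11574; P(data | bag B) = (4/9)(4/9)(5/9) = 0.10974; P(data | bag C) = (9/10)(9/10)(1/10) = 0.081.
Multiplying each by its prior: 1/3 · 0.11574 = 0.03858, 1/3 · 0.10974 = 0.03658, 1/3 · 0.081 = 0.027; with total 0.10216.
Hence P(bag A | data) = (0.03858) / (0.10216) = 0.37765.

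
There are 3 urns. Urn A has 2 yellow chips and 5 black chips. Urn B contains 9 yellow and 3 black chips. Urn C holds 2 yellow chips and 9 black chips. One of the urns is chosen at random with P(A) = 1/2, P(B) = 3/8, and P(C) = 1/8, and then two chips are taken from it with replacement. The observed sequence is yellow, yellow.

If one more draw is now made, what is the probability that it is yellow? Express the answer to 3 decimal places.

For each hypothesis, P(data | H) works out to: P(data | urn A) = (2/7)(2/7) = 0.081633; P(data | urn B) = (9/12)(9/12) = 0.5625; P(data | urn C) = (2/11)(2/11) = 0.033058.
Weighting by the prior gives 1/2 · 0.081633 = 0.040816, 3/8 · 0.5625 = 0.21094, 1/8 · 0.033058 = 0.0041322; summing to 0.25589.
Dividing through by the total gives posterior P(urn A | data) = 0.15951, P(urn B | data) = 0.82434, P(urn C | data) = 0.016149.
Averaging over the posterior, P(yellow next | data) = (2/7)(0.15951) + (3/4)(0.82434) + (2/11)(0.016149) = 0.66677.

0.667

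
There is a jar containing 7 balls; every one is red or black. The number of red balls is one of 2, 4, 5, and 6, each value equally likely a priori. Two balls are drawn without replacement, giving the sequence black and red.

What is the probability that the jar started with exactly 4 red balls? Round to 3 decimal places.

For each hypothesis, P(data | H) works out to: P(data | r = 2) = (5/7)(2/6) = 5/21; P(data | r = 4) = (3/7)(4/6) = 2/7; P(data | r = 5) = (2/7)(5/6) = 5/21; P(data | r = 6) = (1/7)(6/6) = 1/7.
Weighting by the prior gives 1/4 · 5/21 = 5/84, 1/4 · 2/7 = 1/14, 1/4 · 5/21 = 5/84, 1/4 · 1/7 = 1/28; summing to 19/84.
So P(r = 4 | data) = (1/14) / (19/84) = 6/19.

0.316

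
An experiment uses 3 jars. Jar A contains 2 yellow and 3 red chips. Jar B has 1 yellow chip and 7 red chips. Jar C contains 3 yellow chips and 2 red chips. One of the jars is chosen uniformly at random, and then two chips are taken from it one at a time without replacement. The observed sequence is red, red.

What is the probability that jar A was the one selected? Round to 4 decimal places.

For each hypothesis, P(data | H) works out to: P(data | jar A) = (3/5)(2/4) = 3/10; P(data | jar B) = (7/8)(6/7) = 3/4; P(data | jar C) = (2/5)(1/4) = 1/10.
The prior-weighted likelihoods are 1/3 · 3/10 = 1/10, 1/3 · 3/4 = 1/4, 1/3 · 1/10 = 1/30; summing to 23/60.
So P(jar A | data) = (1/10) / (23/60) = 6/23.

0.2609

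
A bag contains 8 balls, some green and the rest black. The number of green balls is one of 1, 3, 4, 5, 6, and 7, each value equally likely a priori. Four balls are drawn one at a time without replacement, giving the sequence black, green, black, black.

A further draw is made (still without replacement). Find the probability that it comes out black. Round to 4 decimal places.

0.6279

For each hypothesis, P(data | H) works out to: P(data | r = 1) = (7/8)(1/7)(6/6)(5/5) = 1/8; P(data | r = 3) = (5/8)(3/7)(4/6)(3/5) = 3/28; P(data | r = 4) = (4/8)(4/7)(3/6)(2/5) = 2/35; P(data | r = 5) = (3/8)(5/7)(2/6)(1/5) = 1/56; P(data | r = 6) = (2/8)(6/7)(1/6)(0/5) = 0; P(data | r = 7) = (1/8)(7/7)(0/6) = 0.
Multiplying each by its prior: 1/6 · 1/8 = 1/48, 1/6 · 3/28 = 1/56, 1/6 · 2/35 = 1/105, 1/6 · 1/56 = 1/336, 1/6 · 0 = 0, 1/6 · 0 = 0; with total 43/840.
The posterior is then P(r = 1 | data) = 35/86, P(r = 3 | data) = 15/43, P(r = 4 | data) = 8/43, P(r = 5 | data) = 5/86, P(r = 6 | data) = 0, P(r = 7 | data) = 0.
The predictive probability is P(black next | data) = (1)(35/86) + (1/2)(15/43) + (1/4)(8/43) + (0)(5/86) = 27/43.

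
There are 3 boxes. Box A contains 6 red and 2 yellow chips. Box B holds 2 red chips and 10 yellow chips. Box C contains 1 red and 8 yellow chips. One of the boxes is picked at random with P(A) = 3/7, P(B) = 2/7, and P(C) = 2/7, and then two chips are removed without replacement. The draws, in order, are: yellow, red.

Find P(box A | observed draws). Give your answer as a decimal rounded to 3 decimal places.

For each hypothesis, P(data | H) works out to: P(data | box A) = (2/8)(6/7) = 0.21429; P(data | box B) = (10/12)(2/11) = 0.15152; P(data | box C) = (8/9)(1/8) = 0.11111.
The prior-weighted likelihoods are 3/7 · 0.21429 = 0.091837, 2/7 · 0.15152 = 0.04329, 2/7 · 0.11111 = 0.031746; these sum to 0.16687.
Hence P(box A | data) = (0.091837) / (0.16687) = 0.55034.

0.550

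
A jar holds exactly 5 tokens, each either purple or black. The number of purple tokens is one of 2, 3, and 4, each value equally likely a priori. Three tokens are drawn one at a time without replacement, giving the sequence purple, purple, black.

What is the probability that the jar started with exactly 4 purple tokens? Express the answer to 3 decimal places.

0.400

Under each hypothesis, the probability of the observed sequence is: P(data | r = 2) = (2/5)(1/4)(3/3) = 1/10; P(data | r = 3) = (3/5)(2/4)(2/3) = 1/5; P(data | r = 4) = (4/5)(3/4)(1/3) = 1/5.
Multiplying each by its prior: 1/3 · 1/10 = 1/30, 1/3 · 1/5 = 1/15, 1/3 · 1/5 = 1/15; summing to 1/6.
By Bayes' rule, P(r = 4 | data) = (1/15) / (1/6) = 2/5.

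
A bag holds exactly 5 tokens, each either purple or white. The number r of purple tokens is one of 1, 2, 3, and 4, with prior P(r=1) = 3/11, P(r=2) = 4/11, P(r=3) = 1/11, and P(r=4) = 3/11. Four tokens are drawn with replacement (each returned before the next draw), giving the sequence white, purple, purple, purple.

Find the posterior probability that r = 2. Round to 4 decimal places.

Compute the likelihood of the observed sequence for each case: P(data | r = 1) = (4/5)(1/5)(1/5)(1/5) = 0.0064; P(data | r = 2) = (3/5)(2/5)(2/5)(2/5) = 0.0384; P(data | r = 3) = (2/5)(3/5)(3/5)(3/5) = 0.0864; P(data | r = 4) = (1/5)(4/5)(4/5)(4/5) = 0.1024.
Multiplying each by its prior: 3/11 · 0.0064 = 0.0017455, 4/11 · 0.0384 = 0.013964, 1/11 · 0.0864 = 0.0078545, 3/11 · 0.1024 = 0.027927; with total 0.051491.
So P(r = 2 | data) = (0.013964) / (0.051491) = 0.27119.

0.2712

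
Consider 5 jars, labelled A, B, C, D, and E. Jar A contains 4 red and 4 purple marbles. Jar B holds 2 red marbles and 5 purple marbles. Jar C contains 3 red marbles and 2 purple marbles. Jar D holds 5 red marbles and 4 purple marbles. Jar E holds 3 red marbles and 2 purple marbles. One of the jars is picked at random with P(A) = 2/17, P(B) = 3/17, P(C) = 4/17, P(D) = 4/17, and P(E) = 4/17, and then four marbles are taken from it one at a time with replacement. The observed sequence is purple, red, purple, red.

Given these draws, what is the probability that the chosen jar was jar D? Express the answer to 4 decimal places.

0.2555

The likelihood of the observed sequence under each hypothesis: P(data | jar A) = (4/8)(4/8)(4/8)(4/8) = 0.0625; P(data | jar B) = (5/7)(2/7)(5/7)(2/7) = 0.041649; P(data | jar C) = (2/5)(3/5)(2/5)(3/5) = 0.0576; P(data | jar D) = (4/9)(5/9)(4/9)(5/9) = 0.060966; P(data | jar E) = (2/5)(3/5)(2/5)(3/5) = 0.0576.
The prior-weighted likelihoods are 2/17 · 0.0625 = 0.0073529, 3/17 · 0.041649 = 0.0073499, 4/17 · 0.0576 = 0.013553, 4/17 · 0.060966 = 0.014345, 4/17 · 0.0576 = 0.013553; summing to 0.056154.
Therefore the posterior P(jar D | data) = (0.014345) / (0.056154) = 0.25546.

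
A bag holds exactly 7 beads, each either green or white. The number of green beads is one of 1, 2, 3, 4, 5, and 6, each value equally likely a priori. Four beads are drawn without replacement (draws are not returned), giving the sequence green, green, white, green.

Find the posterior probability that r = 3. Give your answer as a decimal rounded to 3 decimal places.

0.071

For each hypothesis, P(data | H) works out to: P(data | r = 1) = (1/7)(0/6) = 0; P(data | r = 2) = (2/7)(1/6)(5/5)(0/4) = 0; P(data | r = 3) = (3/7)(2/6)(4/5)(1/4) = 1/35; P(data | r = 4) = (4/7)(3/6)(3/5)(2/4) = 3/35; P(data | r = 5) = (5/7)(4/6)(2/5)(3/4) = 1/7; P(data | r = 6) = (6/7)(5/6)(1/5)(4/4) = 1/7.
Weighting by the prior gives 1/6 · 0 = 0, 1/6 · 0 = 0, 1/6 · 1/35 = 1/210, 1/6 · 3/35 = 1/70, 1/6 · 1/7 = 1/42, 1/6 · 1/7 = 1/42; summing to 1/15.
Hence P(r = 3 | data) = (1/210) / (1/15) = 1/14.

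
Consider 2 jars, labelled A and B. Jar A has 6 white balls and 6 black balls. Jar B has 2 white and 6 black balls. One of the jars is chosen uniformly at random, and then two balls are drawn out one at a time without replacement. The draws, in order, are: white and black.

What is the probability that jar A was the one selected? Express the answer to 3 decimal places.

0.560

For each hypothesis, P(data | H) works out to: P(data | jar A) = (6/12)(6/11) = 3/11; P(data | jar B) = (2/8)(6/7) = 3/14.
Multiplying each by its prior: 1/2 · 3/11 = 3/22, 1/2 · 3/14 = 3/28; with total 75/308.
Hence P(jar A | data) = (3/22) / (75/308) = 14/25.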